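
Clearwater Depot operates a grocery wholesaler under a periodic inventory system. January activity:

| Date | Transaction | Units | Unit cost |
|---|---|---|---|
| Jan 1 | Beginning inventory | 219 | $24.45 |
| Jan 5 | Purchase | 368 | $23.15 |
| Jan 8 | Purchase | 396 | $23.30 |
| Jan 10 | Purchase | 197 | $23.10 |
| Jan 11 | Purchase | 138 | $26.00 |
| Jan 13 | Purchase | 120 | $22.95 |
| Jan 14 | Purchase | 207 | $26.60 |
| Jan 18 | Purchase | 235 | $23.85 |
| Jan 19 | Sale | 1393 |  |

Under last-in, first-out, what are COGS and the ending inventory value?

Jan 19, 1393 sold [LIFO — newest first]: 235 @ $23.85 + 207 @ $26.60 + 120 @ $22.95 + 138 @ $26.00 + 197 @ $23.10 + 396 @ $23.30 + 100 @ $23.15 = $33,545.45
Ending inventory: 219 @ $24.45 + 268 @ $23.15 = $11,558.75

COGS = $33,545.45; ending inventory = $11,558.75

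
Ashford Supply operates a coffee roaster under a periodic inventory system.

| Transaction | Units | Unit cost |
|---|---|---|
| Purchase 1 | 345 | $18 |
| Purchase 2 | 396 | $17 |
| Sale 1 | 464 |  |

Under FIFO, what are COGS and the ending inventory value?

Sale 1 (464) [FIFO — oldest first]: 345 @ $18 + 119 @ $17 = $8,233
Ending inventory: 277 @ $17 = $4,709
Check: goods available $12,942 = COGS $8,233 + ending $4,709

COGS = $8,233; ending inventory = $4,709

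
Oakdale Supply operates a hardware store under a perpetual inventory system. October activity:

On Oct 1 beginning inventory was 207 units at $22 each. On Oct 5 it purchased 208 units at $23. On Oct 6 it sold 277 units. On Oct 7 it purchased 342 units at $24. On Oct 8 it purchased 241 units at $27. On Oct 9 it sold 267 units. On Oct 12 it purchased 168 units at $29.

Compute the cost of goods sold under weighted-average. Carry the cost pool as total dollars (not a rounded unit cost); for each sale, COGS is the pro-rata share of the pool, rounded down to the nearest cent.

COGS = $12,831.97

After Oct 1: 207 on hand, pool $4,554.00 (≈ $22.0000 each)
After Oct 5: 415 on hand, pool $9,338.00 (≈ $22.5012 each)
Oct 6, sell 277: 277/415 × $9,338.00 → $6,232.83
After Oct 7: 480 on hand, pool $11,313.17 (≈ $23.5691 each)
After Oct 8: 721 on hand, pool $17,820.17 (≈ $24.7159 each)
Oct 9, sell 267: 267/721 × $17,820.17 → $6,599.14
After Oct 12: 622 on hand, pool $16,093.03 (≈ $25.8730 each)
Total COGS = $6,232.83 + $6,599.14 = $12,831.97
Ending inventory (cost pool remaining) = $16,093.03
Check: goods available $28,925.00 = COGS $12,831.97 + ending $16,093.03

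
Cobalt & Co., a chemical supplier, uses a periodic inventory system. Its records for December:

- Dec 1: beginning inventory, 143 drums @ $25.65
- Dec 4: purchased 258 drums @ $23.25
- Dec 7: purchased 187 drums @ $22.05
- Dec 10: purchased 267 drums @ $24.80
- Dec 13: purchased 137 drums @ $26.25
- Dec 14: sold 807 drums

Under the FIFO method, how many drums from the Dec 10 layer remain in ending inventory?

48

Dec 14, 807 sold [FIFO — oldest first]: 143 @ $25.65 + 258 @ $23.25 + 187 @ $22.05 + 219 @ $24.80 = $19,221.00
Ending inventory: 48 @ $24.80 + 137 @ $26.25 = $4,786.65
Check: goods available $24,007.65 = COGS $19,221.00 + ending $4,786.65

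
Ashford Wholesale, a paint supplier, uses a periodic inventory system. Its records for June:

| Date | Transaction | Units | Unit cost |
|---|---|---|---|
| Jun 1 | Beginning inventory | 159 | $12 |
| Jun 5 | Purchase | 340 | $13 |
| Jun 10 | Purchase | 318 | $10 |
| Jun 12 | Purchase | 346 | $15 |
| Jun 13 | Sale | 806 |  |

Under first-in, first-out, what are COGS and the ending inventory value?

Jun 13, 806 sold [FIFO — oldest first]: 159 @ $12 + 340 @ $13 + 307 @ $10 = $9,398
Ending inventory: 11 @ $10 + 346 @ $15 = $5,300

COGS = $9,398; ending inventory = $5,300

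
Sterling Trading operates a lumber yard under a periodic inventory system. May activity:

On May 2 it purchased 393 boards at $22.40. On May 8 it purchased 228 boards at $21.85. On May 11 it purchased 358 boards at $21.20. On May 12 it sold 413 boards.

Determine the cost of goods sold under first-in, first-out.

May 12, 413 sold [FIFO — oldest first]: 393 @ $22.40 + 20 @ $21.85 = $9,240.20
Ending inventory: 208 @ $21.85 + 358 @ $21.20 = $12,134.40
Check: goods available $21,374.60 = COGS $9,240.20 + ending $12,134.40

COGS = $9,240.20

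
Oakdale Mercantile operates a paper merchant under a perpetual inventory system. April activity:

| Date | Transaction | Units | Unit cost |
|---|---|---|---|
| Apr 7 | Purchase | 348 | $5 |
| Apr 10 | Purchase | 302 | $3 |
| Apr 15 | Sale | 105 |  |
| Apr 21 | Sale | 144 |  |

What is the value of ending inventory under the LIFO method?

Ending inventory = $1,899

Apr 15, 105 sold [LIFO — newest first]: 105 @ $3 = $315
Apr 21, 144 sold [LIFO — newest first]: 144 @ $3 = $432
Total COGS = $315 + $432 = $747
Ending inventory: 348 @ $5 + 53 @ $3 = $1,899
Check: goods available $2,646 = COGS $747 + ending $1,899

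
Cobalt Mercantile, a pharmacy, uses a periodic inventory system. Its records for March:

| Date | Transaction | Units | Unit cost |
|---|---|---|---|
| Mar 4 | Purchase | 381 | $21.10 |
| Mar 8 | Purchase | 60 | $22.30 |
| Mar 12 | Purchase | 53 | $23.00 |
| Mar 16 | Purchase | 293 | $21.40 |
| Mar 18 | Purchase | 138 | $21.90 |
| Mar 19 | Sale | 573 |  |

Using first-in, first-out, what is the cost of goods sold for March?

Mar 19, 573 sold [FIFO — oldest first]: 381 @ $21.10 + 60 @ $22.30 + 53 @ $23.00 + 79 @ $21.40 = $12,286.70
Ending inventory: 214 @ $21.40 + 138 @ $21.90 = $7,601.80
Check: goods available $19,888.50 = COGS $12,286.70 + ending $7,601.80

COGS = $12,286.70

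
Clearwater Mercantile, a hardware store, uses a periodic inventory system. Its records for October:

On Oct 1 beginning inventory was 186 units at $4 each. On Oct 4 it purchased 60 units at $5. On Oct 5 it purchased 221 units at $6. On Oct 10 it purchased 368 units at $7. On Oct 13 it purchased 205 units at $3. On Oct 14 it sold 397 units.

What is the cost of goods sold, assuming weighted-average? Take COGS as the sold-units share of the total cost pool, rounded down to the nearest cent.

Oct 14, sell 397: 397/1040 × $5,561.00 → $2,122.80
Ending inventory (cost pool remaining) = $3,438.20

COGS = $2,122.80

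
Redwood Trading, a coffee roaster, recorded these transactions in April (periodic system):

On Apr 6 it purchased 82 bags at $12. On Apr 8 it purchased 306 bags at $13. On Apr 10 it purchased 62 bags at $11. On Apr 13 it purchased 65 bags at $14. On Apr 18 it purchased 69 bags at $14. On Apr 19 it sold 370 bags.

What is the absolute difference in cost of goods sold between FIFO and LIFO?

FIFO COGS: 82 @ $12 + 288 @ $13 = $4,728
LIFO COGS: 69 @ $14 + 65 @ $14 + 62 @ $11 + 174 @ $13 = $4,820
Difference = |$4,728 − $4,820| = $92

$92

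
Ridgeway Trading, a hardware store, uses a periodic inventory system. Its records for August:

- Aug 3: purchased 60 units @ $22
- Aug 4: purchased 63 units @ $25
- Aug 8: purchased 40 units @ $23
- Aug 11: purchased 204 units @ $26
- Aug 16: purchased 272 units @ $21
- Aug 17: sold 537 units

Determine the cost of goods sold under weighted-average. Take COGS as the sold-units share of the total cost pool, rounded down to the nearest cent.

Aug 17, sell 537: 537/639 × $14,831.00 → $12,463.61
Ending inventory (cost pool remaining) = $2,367.39
Check: goods available $14,831.00 = COGS $12,463.61 + ending $2,367.39

COGS = $12,463.61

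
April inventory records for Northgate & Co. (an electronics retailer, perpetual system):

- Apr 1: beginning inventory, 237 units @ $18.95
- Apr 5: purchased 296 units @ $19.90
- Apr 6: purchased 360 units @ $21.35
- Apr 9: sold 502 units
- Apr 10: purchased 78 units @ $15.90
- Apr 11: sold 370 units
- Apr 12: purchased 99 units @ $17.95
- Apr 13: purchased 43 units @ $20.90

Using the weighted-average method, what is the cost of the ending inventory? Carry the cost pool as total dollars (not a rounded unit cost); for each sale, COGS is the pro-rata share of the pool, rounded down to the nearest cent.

Ending inventory = $4,607.43

After Apr 1: 237 on hand, pool $4,491.15 (≈ $18.9500 each)
After Apr 5: 533 on hand, pool $10,381.55 (≈ $19.4776 each)
After Apr 6: 893 on hand, pool $18,067.55 (≈ $20.2324 each)
Apr 9, sell 502: 502/893 × $18,067.55 → $10,156.67
After Apr 10: 469 on hand, pool $9,151.08 (≈ $19.5119 each)
Apr 11, sell 370: 370/469 × $9,151.08 → $7,219.40
After Apr 12: 198 on hand, pool $3,708.73 (≈ $18.7310 each)
After Apr 13: 241 on hand, pool $4,607.43 (≈ $19.1180 each)
Total COGS = $10,156.67 + $7,219.40 = $17,376.07
Ending inventory (cost pool remaining) = $4,607.43
Check: goods available $21,983.50 = COGS $17,376.07 + ending $4,607.43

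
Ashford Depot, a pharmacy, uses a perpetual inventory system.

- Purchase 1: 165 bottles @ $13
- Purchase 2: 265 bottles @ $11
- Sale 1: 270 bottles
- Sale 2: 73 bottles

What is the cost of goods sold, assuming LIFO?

COGS = $3,929

Sale 1 (270) [LIFO — newest first]: 265 @ $11 + 5 @ $13 = $2,980
Sale 2 (73) [LIFO — newest first]: 73 @ $13 = $949
Total COGS = $2,980 + $949 = $3,929
Ending inventory: 87 @ $13 = $1,131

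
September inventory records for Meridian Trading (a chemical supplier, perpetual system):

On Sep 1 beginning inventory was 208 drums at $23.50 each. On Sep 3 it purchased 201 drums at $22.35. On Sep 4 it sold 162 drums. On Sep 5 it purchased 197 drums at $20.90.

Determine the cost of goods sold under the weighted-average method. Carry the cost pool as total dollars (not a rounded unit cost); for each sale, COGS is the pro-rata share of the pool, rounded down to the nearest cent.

COGS = $3,715.44

After Sep 1: 208 on hand, pool $4,888.00 (≈ $23.5000 each)
After Sep 3: 409 on hand, pool $9,380.35 (≈ $22.9348 each)
Sep 4, sell 162: 162/409 × $9,380.35 → $3,715.44
After Sep 5: 444 on hand, pool $9,782.21 (≈ $22.0320 each)
Ending inventory (cost pool remaining) = $9,782.21
Check: goods available $13,497.65 = COGS $3,715.44 + ending $9,782.21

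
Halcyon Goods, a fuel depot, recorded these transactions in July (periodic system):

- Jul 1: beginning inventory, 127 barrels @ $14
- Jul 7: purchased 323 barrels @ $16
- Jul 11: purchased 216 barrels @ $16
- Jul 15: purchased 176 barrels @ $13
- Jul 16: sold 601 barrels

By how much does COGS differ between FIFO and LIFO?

$274

FIFO COGS: 127 @ $14 + 323 @ $16 + 151 @ $16 = $9,362
LIFO COGS: 176 @ $13 + 216 @ $16 + 209 @ $16 = $9,088
Difference = |$9,362 − $9,088| = $274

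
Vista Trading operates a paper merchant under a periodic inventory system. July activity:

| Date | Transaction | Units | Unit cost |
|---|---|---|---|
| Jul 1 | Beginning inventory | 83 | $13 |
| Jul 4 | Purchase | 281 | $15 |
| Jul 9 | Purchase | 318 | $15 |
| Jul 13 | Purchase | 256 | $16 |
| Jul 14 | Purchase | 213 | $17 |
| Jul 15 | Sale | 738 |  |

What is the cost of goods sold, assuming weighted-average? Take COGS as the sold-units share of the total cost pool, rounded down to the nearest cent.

COGS = $11,400.84

Jul 15, sell 738: 738/1151 × $17,781.00 → $11,400.84
Ending inventory (cost pool remaining) = $6,380.16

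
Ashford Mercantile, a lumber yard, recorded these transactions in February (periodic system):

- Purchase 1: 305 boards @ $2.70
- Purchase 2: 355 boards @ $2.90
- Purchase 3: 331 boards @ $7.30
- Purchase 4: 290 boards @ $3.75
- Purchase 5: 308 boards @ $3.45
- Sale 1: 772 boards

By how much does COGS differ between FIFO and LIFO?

$749.70

FIFO COGS: 305 @ $2.70 + 355 @ $2.90 + 112 @ $7.30 = $2,670.60
LIFO COGS: 308 @ $3.45 + 290 @ $3.75 + 174 @ $7.30 = $3,420.30
Difference = |$2,670.60 − $3,420.30| = $749.70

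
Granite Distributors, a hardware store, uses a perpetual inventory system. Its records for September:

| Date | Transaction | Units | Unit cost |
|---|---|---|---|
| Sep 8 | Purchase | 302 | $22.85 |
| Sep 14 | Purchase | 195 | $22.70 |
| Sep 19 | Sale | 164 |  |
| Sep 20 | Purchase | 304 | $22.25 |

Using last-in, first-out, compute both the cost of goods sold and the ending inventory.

Sep 19, 164 sold [LIFO — newest first]: 164 @ $22.70 = $3,722.80
Ending inventory: 302 @ $22.85 + 31 @ $22.70 + 304 @ $22.25 = $14,368.40

COGS = $3,722.80; ending inventory = $14,368.40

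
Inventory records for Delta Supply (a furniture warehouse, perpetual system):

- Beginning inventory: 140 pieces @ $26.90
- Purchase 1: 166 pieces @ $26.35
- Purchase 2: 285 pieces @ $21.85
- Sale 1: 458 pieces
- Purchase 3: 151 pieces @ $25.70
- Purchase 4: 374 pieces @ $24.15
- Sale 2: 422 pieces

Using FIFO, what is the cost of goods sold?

COGS = $21,580.75

Sale 1 (458) [FIFO — oldest first]: 140 @ $26.90 + 166 @ $26.35 + 152 @ $21.85 = $11,461.30
Sale 2 (422) [FIFO — oldest first]: 133 @ $21.85 + 151 @ $25.70 + 138 @ $24.15 = $10,119.45
Total COGS = $11,461.30 + $10,119.45 = $21,580.75
Ending inventory: 236 @ $24.15 = $5,699.40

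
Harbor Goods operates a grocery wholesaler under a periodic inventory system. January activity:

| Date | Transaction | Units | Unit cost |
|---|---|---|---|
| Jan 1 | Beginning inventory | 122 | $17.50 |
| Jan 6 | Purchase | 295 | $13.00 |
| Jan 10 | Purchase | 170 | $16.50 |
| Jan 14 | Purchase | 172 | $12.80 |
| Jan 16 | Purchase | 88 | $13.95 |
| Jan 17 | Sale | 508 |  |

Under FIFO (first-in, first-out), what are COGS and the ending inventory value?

Jan 17, 508 sold [FIFO — oldest first]: 122 @ $17.50 + 295 @ $13.00 + 91 @ $16.50 = $7,471.50
Ending inventory: 79 @ $16.50 + 172 @ $12.80 + 88 @ $13.95 = $4,732.70

COGS = $7,471.50; ending inventory = $4,732.70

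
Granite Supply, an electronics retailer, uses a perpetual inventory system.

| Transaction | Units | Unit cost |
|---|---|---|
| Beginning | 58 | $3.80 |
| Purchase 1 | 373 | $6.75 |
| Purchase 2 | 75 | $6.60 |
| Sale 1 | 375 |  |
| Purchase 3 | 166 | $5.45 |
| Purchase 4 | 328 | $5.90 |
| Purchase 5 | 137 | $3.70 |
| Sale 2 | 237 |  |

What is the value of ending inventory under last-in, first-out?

Ending inventory = $2,963.05

Sale 1 (375) [LIFO — newest first]: 75 @ $6.60 + 300 @ $6.75 = $2,520.00
Sale 2 (237) [LIFO — newest first]: 137 @ $3.70 + 100 @ $5.90 = $1,096.90
Total COGS = $2,520.00 + $1,096.90 = $3,616.90
Ending inventory: 58 @ $3.80 + 73 @ $6.75 + 166 @ $5.45 + 228 @ $5.90 = $2,963.05
Check: goods available $6,579.95 = COGS $3,616.90 + ending $2,963.05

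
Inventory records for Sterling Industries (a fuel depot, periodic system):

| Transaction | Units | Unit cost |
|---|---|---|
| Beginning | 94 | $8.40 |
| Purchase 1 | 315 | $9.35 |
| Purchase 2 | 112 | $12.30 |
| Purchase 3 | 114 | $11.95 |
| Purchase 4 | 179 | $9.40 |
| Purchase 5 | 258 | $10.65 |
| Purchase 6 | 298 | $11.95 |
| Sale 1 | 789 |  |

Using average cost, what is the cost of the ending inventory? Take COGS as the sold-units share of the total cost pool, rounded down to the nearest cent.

Sale 1, sell 789: 789/1370 × $14,466.15 → $8,331.23
Ending inventory (cost pool remaining) = $6,134.92

Ending inventory = $6,134.92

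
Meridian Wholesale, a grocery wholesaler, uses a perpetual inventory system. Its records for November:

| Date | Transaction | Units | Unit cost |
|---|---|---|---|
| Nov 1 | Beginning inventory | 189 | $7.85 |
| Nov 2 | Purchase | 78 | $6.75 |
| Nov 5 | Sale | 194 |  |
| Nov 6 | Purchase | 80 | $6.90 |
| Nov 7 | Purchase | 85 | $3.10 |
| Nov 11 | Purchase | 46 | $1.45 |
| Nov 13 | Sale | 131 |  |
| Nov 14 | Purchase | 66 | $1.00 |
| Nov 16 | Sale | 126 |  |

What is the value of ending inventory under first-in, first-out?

Nov 5, 194 sold [FIFO — oldest first]: 189 @ $7.85 + 5 @ $6.75 = $1,517.40
Nov 13, 131 sold [FIFO — oldest first]: 73 @ $6.75 + 58 @ $6.90 = $892.95
Nov 16, 126 sold [FIFO — oldest first]: 22 @ $6.90 + 85 @ $3.10 + 19 @ $1.45 = $442.85
Total COGS = $1,517.40 + $892.95 + $442.85 = $2,853.20
Ending inventory: 27 @ $1.45 + 66 @ $1.00 = $105.15

Ending inventory = $105.15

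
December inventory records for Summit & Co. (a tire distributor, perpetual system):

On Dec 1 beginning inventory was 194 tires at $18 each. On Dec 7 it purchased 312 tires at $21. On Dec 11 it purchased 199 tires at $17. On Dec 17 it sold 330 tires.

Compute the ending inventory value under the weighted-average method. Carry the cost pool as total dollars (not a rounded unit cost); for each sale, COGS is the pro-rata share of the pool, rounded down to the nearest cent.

After Dec 1: 194 on hand, pool $3,492.00 (≈ $18.0000 each)
After Dec 7: 506 on hand, pool $10,044.00 (≈ $19.8498 each)
After Dec 11: 705 on hand, pool $13,427.00 (≈ $19.0454 each)
Dec 17, sell 330: 330/705 × $13,427.00 → $6,284.97
Ending inventory (cost pool remaining) = $7,142.03
Check: goods available $13,427.00 = COGS $6,284.97 + ending $7,142.03

Ending inventory = $7,142.03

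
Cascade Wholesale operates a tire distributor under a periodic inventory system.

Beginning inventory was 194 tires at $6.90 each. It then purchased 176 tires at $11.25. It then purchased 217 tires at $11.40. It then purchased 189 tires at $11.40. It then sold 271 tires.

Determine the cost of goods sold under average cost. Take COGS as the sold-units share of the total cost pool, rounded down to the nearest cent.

COGS = $2,775.30

Sale 1, sell 271: 271/776 × $7,947.00 → $2,775.30
Ending inventory (cost pool remaining) = $5,171.70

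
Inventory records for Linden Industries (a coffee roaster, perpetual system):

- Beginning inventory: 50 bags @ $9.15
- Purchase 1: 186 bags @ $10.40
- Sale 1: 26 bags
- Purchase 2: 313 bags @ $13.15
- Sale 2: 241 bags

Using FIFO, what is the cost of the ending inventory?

Sale 1 (26) [FIFO — oldest first]: 26 @ $9.15 = $237.90
Sale 2 (241) [FIFO — oldest first]: 24 @ $9.15 + 186 @ $10.40 + 31 @ $13.15 = $2,561.65
Total COGS = $237.90 + $2,561.65 = $2,799.55
Ending inventory: 282 @ $13.15 = $3,708.30

Ending inventory = $3,708.30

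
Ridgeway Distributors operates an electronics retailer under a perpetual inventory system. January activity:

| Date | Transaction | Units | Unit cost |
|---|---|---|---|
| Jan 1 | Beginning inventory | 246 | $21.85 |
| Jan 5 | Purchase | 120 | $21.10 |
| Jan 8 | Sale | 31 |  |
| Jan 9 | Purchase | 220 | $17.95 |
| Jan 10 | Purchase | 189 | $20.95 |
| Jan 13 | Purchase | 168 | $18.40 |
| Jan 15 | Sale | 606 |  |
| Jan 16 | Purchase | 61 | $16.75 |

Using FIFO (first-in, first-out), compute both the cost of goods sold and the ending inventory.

Jan 8, 31 sold [FIFO — oldest first]: 31 @ $21.85 = $677.35
Jan 15, 606 sold [FIFO — oldest first]: 215 @ $21.85 + 120 @ $21.10 + 220 @ $17.95 + 51 @ $20.95 = $12,247.20
Total COGS = $677.35 + $12,247.20 = $12,924.55
Ending inventory: 138 @ $20.95 + 168 @ $18.40 + 61 @ $16.75 = $7,004.05
Check: goods available $19,928.60 = COGS $12,924.55 + ending $7,004.05

COGS = $12,924.55; ending inventory = $7,004.05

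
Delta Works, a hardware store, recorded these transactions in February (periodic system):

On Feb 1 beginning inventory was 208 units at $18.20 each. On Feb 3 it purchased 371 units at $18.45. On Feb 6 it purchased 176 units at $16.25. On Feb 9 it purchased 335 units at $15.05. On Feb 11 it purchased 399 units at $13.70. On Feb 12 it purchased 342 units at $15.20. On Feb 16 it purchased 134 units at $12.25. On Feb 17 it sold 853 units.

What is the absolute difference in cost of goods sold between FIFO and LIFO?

$2,960.65

FIFO COGS: 208 @ $18.20 + 371 @ $18.45 + 176 @ $16.25 + 98 @ $15.05 = $14,965.45
LIFO COGS: 134 @ $12.25 + 342 @ $15.20 + 377 @ $13.70 = $12,004.80
Difference = |$14,965.45 − $12,004.80| = $2,960.65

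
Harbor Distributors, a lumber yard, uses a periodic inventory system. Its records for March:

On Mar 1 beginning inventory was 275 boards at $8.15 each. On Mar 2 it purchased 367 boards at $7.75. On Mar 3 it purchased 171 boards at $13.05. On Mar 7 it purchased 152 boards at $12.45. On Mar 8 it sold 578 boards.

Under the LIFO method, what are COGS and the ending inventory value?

COGS = $6,100.20; ending inventory = $3,109.25

Mar 8, 578 sold [LIFO — newest first]: 152 @ $12.45 + 171 @ $13.05 + 255 @ $7.75 = $6,100.20
Ending inventory: 275 @ $8.15 + 112 @ $7.75 = $3,109.25
Check: goods available $9,209.45 = COGS $6,100.20 + ending $3,109.25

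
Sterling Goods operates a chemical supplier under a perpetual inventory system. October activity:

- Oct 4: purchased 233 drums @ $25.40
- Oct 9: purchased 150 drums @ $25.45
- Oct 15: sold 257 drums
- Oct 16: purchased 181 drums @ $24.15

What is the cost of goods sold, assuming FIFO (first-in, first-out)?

Oct 15, 257 sold [FIFO — oldest first]: 233 @ $25.40 + 24 @ $25.45 = $6,529.00
Ending inventory: 126 @ $25.45 + 181 @ $24.15 = $7,577.85

COGS = $6,529.00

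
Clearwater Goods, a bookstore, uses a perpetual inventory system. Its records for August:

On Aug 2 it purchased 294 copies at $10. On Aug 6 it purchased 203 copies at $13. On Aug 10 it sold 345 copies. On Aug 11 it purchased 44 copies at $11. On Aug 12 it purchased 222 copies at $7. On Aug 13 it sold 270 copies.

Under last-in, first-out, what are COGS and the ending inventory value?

COGS = $6,137; ending inventory = $1,480

Aug 10, 345 sold [LIFO — newest first]: 203 @ $13 + 142 @ $10 = $4,059
Aug 13, 270 sold [LIFO — newest first]: 222 @ $7 + 44 @ $11 + 4 @ $10 = $2,078
Total COGS = $4,059 + $2,078 = $6,137
Ending inventory: 148 @ $10 = $1,480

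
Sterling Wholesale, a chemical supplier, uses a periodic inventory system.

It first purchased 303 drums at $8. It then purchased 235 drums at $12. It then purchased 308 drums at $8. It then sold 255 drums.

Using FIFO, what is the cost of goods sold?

Sale 1 (255) [FIFO — oldest first]: 255 @ $8 = $2,040
Ending inventory: 48 @ $8 + 235 @ $12 + 308 @ $8 = $5,668
Check: goods available $7,708 = COGS $2,040 + ending $5,668

COGS = $2,040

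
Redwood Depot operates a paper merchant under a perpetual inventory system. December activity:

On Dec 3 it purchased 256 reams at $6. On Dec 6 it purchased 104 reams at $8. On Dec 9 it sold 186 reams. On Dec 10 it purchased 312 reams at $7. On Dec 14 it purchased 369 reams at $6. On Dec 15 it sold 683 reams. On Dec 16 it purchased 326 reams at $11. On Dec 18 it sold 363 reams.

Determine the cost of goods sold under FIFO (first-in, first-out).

COGS = $8,867

Dec 9, 186 sold [FIFO — oldest first]: 186 @ $6 = $1,116
Dec 15, 683 sold [FIFO — oldest first]: 70 @ $6 + 104 @ $8 + 312 @ $7 + 197 @ $6 = $4,618
Dec 18, 363 sold [FIFO — oldest first]: 172 @ $6 + 191 @ $11 = $3,133
Total COGS = $1,116 + $4,618 + $3,133 = $8,867
Ending inventory: 135 @ $11 = $1,485
Check: goods available $10,352 = COGS $8,867 + ending $1,485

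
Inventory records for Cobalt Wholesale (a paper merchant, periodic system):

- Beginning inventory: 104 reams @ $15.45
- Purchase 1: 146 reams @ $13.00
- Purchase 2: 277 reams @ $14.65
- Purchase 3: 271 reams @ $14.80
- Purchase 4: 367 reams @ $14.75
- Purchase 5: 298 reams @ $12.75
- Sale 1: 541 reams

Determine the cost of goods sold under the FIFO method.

Sale 1 (541) [FIFO — oldest first]: 104 @ $15.45 + 146 @ $13.00 + 277 @ $14.65 + 14 @ $14.80 = $7,770.05
Ending inventory: 257 @ $14.80 + 367 @ $14.75 + 298 @ $12.75 = $13,016.35

COGS = $7,770.05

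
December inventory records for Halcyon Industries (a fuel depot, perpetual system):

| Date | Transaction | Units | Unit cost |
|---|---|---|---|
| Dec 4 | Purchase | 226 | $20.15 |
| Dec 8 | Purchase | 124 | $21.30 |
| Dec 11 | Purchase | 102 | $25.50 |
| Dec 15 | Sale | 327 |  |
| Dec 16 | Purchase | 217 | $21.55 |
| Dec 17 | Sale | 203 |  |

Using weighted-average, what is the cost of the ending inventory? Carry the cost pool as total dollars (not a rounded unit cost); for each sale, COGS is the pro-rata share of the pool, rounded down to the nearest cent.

Ending inventory = $3,001.69

After Dec 4: 226 on hand, pool $4,553.90 (≈ $20.1500 each)
After Dec 8: 350 on hand, pool $7,195.10 (≈ $20.5574 each)
After Dec 11: 452 on hand, pool $9,796.10 (≈ $21.6728 each)
Dec 15, sell 327: 327/452 × $9,796.10 → $7,087.00
After Dec 16: 342 on hand, pool $7,385.45 (≈ $21.5949 each)
Dec 17, sell 203: 203/342 × $7,385.45 → $4,383.76
Total COGS = $7,087.00 + $4,383.76 = $11,470.76
Ending inventory (cost pool remaining) = $3,001.69
Check: goods available $14,472.45 = COGS $11,470.76 + ending $3,001.69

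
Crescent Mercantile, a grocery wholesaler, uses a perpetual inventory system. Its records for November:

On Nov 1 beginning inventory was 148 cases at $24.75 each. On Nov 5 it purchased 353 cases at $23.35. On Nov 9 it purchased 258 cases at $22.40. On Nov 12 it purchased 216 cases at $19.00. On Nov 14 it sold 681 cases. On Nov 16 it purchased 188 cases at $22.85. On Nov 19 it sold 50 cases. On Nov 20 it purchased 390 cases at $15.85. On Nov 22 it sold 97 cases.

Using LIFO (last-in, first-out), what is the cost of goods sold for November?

COGS = $17,396.60

Nov 14, 681 sold [LIFO — newest first]: 216 @ $19.00 + 258 @ $22.40 + 207 @ $23.35 = $14,716.65
Nov 19, 50 sold [LIFO — newest first]: 50 @ $22.85 = $1,142.50
Nov 22, 97 sold [LIFO — newest first]: 97 @ $15.85 = $1,537.45
Total COGS = $14,716.65 + $1,142.50 + $1,537.45 = $17,396.60
Ending inventory: 148 @ $24.75 + 146 @ $23.35 + 138 @ $22.85 + 293 @ $15.85 = $14,869.45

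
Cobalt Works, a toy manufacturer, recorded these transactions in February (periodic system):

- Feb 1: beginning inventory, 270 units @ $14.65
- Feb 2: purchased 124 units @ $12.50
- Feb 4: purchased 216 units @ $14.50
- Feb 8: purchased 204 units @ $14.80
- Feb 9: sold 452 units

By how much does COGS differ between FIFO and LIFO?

FIFO COGS: 270 @ $14.65 + 124 @ $12.50 + 58 @ $14.50 = $6,346.50
LIFO COGS: 204 @ $14.80 + 216 @ $14.50 + 32 @ $12.50 = $6,551.20
Difference = |$6,346.50 − $6,551.20| = $204.70

$204.70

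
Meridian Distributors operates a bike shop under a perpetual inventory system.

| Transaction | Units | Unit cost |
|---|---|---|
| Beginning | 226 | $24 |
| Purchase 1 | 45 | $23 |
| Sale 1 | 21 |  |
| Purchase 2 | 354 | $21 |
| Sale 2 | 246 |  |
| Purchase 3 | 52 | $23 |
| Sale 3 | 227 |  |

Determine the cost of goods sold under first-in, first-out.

COGS = $11,142

Sale 1 (21) [FIFO — oldest first]: 21 @ $24 = $504
Sale 2 (246) [FIFO — oldest first]: 205 @ $24 + 41 @ $23 = $5,863
Sale 3 (227) [FIFO — oldest first]: 4 @ $23 + 223 @ $21 = $4,775
Total COGS = $504 + $5,863 + $4,775 = $11,142
Ending inventory: 131 @ $21 + 52 @ $23 = $3,947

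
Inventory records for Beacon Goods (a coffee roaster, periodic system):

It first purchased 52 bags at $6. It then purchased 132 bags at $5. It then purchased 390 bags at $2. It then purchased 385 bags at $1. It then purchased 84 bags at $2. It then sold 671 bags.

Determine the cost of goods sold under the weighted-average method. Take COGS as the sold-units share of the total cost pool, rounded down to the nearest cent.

COGS = $1,482.89

Sale 1, sell 671: 671/1043 × $2,305.00 → $1,482.89
Ending inventory (cost pool remaining) = $822.11
Check: goods available $2,305.00 = COGS $1,482.89 + ending $822.11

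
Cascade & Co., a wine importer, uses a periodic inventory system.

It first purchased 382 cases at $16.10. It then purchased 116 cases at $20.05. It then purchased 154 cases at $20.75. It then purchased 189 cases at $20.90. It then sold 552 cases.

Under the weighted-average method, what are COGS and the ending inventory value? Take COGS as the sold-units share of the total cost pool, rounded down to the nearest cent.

COGS = $10,253.41; ending inventory = $5,368.19

Sale 1, sell 552: 552/841 × $15,621.60 → $10,253.41
Ending inventory (cost pool remaining) = $5,368.19
Check: goods available $15,621.60 = COGS $10,253.41 + ending $5,368.19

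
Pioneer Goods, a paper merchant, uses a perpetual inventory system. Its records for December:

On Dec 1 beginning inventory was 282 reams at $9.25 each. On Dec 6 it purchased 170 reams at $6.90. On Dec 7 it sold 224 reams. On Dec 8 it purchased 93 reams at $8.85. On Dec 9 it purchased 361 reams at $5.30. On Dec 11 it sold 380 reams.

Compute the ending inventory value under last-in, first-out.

Dec 7, 224 sold [LIFO — newest first]: 170 @ $6.90 + 54 @ $9.25 = $1,672.50
Dec 11, 380 sold [LIFO — newest first]: 361 @ $5.30 + 19 @ $8.85 = $2,081.45
Total COGS = $1,672.50 + $2,081.45 = $3,753.95
Ending inventory: 228 @ $9.25 + 74 @ $8.85 = $2,763.90
Check: goods available $6,517.85 = COGS $3,753.95 + ending $2,763.90

Ending inventory = $2,763.90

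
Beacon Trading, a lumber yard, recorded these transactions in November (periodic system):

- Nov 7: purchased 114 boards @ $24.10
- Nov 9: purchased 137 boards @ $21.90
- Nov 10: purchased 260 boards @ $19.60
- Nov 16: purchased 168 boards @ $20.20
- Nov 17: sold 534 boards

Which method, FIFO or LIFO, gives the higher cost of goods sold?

FIFO COGS: 114 @ $24.10 + 137 @ $21.90 + 260 @ $19.60 + 23 @ $20.20 = $11,308.30
LIFO COGS: 168 @ $20.20 + 260 @ $19.60 + 106 @ $21.90 = $10,811.00

FIFO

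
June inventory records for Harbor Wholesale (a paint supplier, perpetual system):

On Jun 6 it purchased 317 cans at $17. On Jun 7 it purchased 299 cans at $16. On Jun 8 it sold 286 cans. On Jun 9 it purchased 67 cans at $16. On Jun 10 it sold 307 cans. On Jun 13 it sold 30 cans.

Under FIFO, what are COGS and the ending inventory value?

COGS = $10,285; ending inventory = $960

Jun 8, 286 sold [FIFO — oldest first]: 286 @ $17 = $4,862
Jun 10, 307 sold [FIFO — oldest first]: 31 @ $17 + 276 @ $16 = $4,943
Jun 13, 30 sold [FIFO — oldest first]: 23 @ $16 + 7 @ $16 = $480
Total COGS = $4,862 + $4,943 + $480 = $10,285
Ending inventory: 60 @ $16 = $960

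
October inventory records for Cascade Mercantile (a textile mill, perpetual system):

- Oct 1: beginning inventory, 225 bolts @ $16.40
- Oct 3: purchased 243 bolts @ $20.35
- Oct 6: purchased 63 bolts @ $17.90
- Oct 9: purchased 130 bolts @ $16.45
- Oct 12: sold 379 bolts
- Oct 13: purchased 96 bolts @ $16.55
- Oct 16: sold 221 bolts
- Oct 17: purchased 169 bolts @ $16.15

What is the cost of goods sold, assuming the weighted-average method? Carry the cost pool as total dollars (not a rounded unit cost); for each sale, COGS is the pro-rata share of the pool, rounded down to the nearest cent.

COGS = $10,721.28

After Oct 1: 225 on hand, pool $3,690.00 (≈ $16.4000 each)
After Oct 3: 468 on hand, pool $8,635.05 (≈ $18.4510 each)
After Oct 6: 531 on hand, pool $9,762.75 (≈ $18.3856 each)
After Oct 9: 661 on hand, pool $11,901.25 (≈ $18.0049 each)
Oct 12, sell 379: 379/661 × $11,901.25 → $6,823.86
After Oct 13: 378 on hand, pool $6,666.19 (≈ $17.6354 each)
Oct 16, sell 221: 221/378 × $6,666.19 → $3,897.42
After Oct 17: 326 on hand, pool $5,498.12 (≈ $16.8654 each)
Total COGS = $6,823.86 + $3,897.42 = $10,721.28
Ending inventory (cost pool remaining) = $5,498.12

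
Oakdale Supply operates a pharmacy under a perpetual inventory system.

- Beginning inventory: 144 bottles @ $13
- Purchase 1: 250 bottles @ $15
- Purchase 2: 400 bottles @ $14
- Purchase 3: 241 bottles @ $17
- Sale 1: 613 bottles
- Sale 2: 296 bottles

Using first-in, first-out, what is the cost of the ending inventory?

Ending inventory = $2,142

Sale 1 (613) [FIFO — oldest first]: 144 @ $13 + 250 @ $15 + 219 @ $14 = $8,688
Sale 2 (296) [FIFO — oldest first]: 181 @ $14 + 115 @ $17 = $4,489
Total COGS = $8,688 + $4,489 = $13,177
Ending inventory: 126 @ $17 = $2,142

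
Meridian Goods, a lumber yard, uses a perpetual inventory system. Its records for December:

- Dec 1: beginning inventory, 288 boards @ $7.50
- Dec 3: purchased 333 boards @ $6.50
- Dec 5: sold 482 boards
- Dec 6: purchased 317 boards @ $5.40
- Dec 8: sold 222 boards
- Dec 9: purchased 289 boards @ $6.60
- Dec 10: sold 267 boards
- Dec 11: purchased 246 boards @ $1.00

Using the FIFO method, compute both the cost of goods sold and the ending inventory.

COGS = $6,254.10; ending inventory = $1,935.60

Dec 5, 482 sold [FIFO — oldest first]: 288 @ $7.50 + 194 @ $6.50 = $3,421.00
Dec 8, 222 sold [FIFO — oldest first]: 139 @ $6.50 + 83 @ $5.40 = $1,351.70
Dec 10, 267 sold [FIFO — oldest first]: 234 @ $5.40 + 33 @ $6.60 = $1,481.40
Total COGS = $3,421.00 + $1,351.70 + $1,481.40 = $6,254.10
Ending inventory: 256 @ $6.60 + 246 @ $1.00 = $1,935.60
Check: goods available $8,189.70 = COGS $6,254.10 + ending $1,935.60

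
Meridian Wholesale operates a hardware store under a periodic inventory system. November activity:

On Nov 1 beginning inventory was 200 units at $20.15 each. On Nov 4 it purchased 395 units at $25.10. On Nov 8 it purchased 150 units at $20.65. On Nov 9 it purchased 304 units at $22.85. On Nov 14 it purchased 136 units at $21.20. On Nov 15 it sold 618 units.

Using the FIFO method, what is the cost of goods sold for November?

COGS = $14,419.45

Nov 15, 618 sold [FIFO — oldest first]: 200 @ $20.15 + 395 @ $25.10 + 23 @ $20.65 = $14,419.45
Ending inventory: 127 @ $20.65 + 304 @ $22.85 + 136 @ $21.20 = $12,452.15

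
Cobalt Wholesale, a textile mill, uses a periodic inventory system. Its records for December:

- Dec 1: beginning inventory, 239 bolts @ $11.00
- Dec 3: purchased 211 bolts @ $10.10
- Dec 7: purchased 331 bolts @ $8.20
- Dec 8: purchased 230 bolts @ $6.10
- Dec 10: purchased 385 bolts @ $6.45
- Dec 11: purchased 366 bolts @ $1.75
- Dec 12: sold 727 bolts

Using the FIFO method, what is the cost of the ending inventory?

Dec 12, 727 sold [FIFO — oldest first]: 239 @ $11.00 + 211 @ $10.10 + 277 @ $8.20 = $7,031.50
Ending inventory: 54 @ $8.20 + 230 @ $6.10 + 385 @ $6.45 + 366 @ $1.75 = $4,969.55

Ending inventory = $4,969.55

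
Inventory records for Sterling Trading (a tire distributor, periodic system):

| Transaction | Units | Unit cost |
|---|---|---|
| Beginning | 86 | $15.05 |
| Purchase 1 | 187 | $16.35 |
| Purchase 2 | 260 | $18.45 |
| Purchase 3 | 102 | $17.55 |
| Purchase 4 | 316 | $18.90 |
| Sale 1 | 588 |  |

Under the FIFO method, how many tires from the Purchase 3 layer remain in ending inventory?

Sale 1 (588) [FIFO — oldest first]: 86 @ $15.05 + 187 @ $16.35 + 260 @ $18.45 + 55 @ $17.55 = $10,114.00
Ending inventory: 47 @ $17.55 + 316 @ $18.90 = $6,797.25

47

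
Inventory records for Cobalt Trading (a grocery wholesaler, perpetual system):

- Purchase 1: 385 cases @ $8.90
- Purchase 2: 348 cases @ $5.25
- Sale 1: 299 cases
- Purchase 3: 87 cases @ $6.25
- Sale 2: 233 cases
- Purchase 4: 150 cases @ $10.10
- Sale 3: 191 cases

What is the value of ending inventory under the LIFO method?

Ending inventory = $2,198.30

Sale 1 (299) [LIFO — newest first]: 299 @ $5.25 = $1,569.75
Sale 2 (233) [LIFO — newest first]: 87 @ $6.25 + 49 @ $5.25 + 97 @ $8.90 = $1,664.30
Sale 3 (191) [LIFO — newest first]: 150 @ $10.10 + 41 @ $8.90 = $1,879.90
Total COGS = $1,569.75 + $1,664.30 + $1,879.90 = $5,113.95
Ending inventory: 247 @ $8.90 = $2,198.30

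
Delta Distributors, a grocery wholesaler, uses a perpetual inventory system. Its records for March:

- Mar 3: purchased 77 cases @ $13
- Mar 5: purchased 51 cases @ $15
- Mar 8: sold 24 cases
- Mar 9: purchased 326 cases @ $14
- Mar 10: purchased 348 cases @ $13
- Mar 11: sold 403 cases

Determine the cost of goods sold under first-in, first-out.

COGS = $5,952

Mar 8, 24 sold [FIFO — oldest first]: 24 @ $13 = $312
Mar 11, 403 sold [FIFO — oldest first]: 53 @ $13 + 51 @ $15 + 299 @ $14 = $5,640
Total COGS = $312 + $5,640 = $5,952
Ending inventory: 27 @ $14 + 348 @ $13 = $4,902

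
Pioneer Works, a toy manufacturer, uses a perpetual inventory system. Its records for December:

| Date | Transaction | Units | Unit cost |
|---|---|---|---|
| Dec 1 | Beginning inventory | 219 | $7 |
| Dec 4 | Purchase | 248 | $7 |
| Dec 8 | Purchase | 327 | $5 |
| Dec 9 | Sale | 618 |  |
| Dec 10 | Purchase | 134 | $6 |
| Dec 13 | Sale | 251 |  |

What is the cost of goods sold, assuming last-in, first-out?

COGS = $5,295

Dec 9, 618 sold [LIFO — newest first]: 327 @ $5 + 248 @ $7 + 43 @ $7 = $3,672
Dec 13, 251 sold [LIFO — newest first]: 134 @ $6 + 117 @ $7 = $1,623
Total COGS = $3,672 + $1,623 = $5,295
Ending inventory: 59 @ $7 = $413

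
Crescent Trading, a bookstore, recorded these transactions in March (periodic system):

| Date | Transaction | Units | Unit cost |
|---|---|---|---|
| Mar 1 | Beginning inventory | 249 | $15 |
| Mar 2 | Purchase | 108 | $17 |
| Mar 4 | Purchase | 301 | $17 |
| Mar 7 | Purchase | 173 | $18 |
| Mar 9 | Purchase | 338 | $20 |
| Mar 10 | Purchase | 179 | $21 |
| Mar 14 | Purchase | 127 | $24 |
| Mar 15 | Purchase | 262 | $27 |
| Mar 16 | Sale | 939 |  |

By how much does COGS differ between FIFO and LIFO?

FIFO COGS: 249 @ $15 + 108 @ $17 + 301 @ $17 + 173 @ $18 + 108 @ $20 = $15,962
LIFO COGS: 262 @ $27 + 127 @ $24 + 179 @ $21 + 338 @ $20 + 33 @ $18 = $21,235
Difference = |$15,962 − $21,235| = $5,273

$5,273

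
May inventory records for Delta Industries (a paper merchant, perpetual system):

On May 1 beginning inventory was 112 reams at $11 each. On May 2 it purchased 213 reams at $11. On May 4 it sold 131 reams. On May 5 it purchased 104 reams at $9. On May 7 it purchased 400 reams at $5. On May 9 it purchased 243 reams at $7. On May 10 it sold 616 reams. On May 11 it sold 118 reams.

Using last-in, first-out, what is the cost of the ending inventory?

Ending inventory = $2,251

May 4, 131 sold [LIFO — newest first]: 131 @ $11 = $1,441
May 10, 616 sold [LIFO — newest first]: 243 @ $7 + 373 @ $5 = $3,566
May 11, 118 sold [LIFO — newest first]: 27 @ $5 + 91 @ $9 = $954
Total COGS = $1,441 + $3,566 + $954 = $5,961
Ending inventory: 112 @ $11 + 82 @ $11 + 13 @ $9 = $2,251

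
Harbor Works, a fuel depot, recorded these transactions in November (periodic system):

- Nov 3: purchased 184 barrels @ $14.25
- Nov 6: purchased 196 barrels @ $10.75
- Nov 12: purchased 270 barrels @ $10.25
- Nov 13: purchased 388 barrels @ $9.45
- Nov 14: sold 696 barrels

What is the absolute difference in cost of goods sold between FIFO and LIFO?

$1,088.60

FIFO COGS: 184 @ $14.25 + 196 @ $10.75 + 270 @ $10.25 + 46 @ $9.45 = $7,931.20
LIFO COGS: 388 @ $9.45 + 270 @ $10.25 + 38 @ $10.75 = $6,842.60
Difference = |$7,931.20 − $6,842.60| = $1,088.60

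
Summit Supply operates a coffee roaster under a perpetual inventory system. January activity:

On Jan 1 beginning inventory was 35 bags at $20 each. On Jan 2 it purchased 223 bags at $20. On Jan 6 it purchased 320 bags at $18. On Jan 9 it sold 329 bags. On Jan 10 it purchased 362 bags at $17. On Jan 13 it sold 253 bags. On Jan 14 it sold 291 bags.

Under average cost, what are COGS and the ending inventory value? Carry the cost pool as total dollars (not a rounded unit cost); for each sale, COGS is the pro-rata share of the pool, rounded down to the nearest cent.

COGS = $15,883.31; ending inventory = $1,190.69

After Jan 1: 35 on hand, pool $700.00 (≈ $20.0000 each)
After Jan 2: 258 on hand, pool $5,160.00 (≈ $20.0000 each)
After Jan 6: 578 on hand, pool $10,920.00 (≈ $18.8927 each)
Jan 9, sell 329: 329/578 × $10,920.00 → $6,215.70
After Jan 10: 611 on hand, pool $10,858.30 (≈ $17.7714 each)
Jan 13, sell 253: 253/611 × $10,858.30 → $4,496.15
Jan 14, sell 291: 291/358 × $6,362.15 → $5,171.46
Total COGS = $6,215.70 + $4,496.15 + $5,171.46 = $15,883.31
Ending inventory (cost pool remaining) = $1,190.69
Check: goods available $17,074.00 = COGS $15,883.31 + ending $1,190.69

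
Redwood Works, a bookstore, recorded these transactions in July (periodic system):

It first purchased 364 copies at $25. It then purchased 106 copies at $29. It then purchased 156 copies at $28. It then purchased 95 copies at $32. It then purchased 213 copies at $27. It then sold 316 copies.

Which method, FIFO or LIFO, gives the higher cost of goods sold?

LIFO

FIFO COGS: 316 @ $25 = $7,900
LIFO COGS: 213 @ $27 + 95 @ $32 + 8 @ $28 = $9,015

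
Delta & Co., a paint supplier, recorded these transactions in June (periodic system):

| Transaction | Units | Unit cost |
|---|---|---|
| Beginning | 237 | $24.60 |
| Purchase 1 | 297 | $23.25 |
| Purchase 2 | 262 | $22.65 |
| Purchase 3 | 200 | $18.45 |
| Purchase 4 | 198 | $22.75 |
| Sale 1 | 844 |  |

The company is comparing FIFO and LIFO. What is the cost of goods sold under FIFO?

FIFO COGS: 237 @ $24.60 + 297 @ $23.25 + 262 @ $22.65 + 48 @ $18.45 = $19,555.35
LIFO COGS: 198 @ $22.75 + 200 @ $18.45 + 262 @ $22.65 + 184 @ $23.25 = $18,406.80

COGS = $19,555.35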